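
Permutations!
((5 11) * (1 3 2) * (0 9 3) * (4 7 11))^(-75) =((0 9 3 2 1)(4 7 11 5))^(-75) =(4 7 11 5)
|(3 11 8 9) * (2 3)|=5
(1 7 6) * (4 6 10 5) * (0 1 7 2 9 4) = (0 1 2 9 4 6 7 10 5) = [1, 2, 9, 3, 6, 0, 7, 10, 8, 4, 5]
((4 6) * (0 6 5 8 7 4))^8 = ((0 6)(4 5 8 7))^8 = (8)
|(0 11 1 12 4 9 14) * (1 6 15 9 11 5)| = 10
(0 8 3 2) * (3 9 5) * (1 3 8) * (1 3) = [3, 1, 0, 2, 4, 8, 6, 7, 9, 5] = (0 3 2)(5 8 9)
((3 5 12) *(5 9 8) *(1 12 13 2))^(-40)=(13)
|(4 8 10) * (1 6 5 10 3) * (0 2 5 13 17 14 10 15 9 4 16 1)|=56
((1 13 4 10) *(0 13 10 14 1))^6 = (14)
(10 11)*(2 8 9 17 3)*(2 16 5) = [0, 1, 8, 16, 4, 2, 6, 7, 9, 17, 11, 10, 12, 13, 14, 15, 5, 3] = (2 8 9 17 3 16 5)(10 11)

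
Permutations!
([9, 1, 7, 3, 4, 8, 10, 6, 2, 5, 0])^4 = (0 2)(5 6)(7 9)(8 10)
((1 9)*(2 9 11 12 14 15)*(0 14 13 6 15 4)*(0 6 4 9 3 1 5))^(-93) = ((0 14 9 5)(1 11 12 13 4 6 15 2 3))^(-93) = (0 5 9 14)(1 15 13)(2 4 11)(3 6 12)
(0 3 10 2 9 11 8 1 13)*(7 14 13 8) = (0 3 10 2 9 11 7 14 13)(1 8) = [3, 8, 9, 10, 4, 5, 6, 14, 1, 11, 2, 7, 12, 0, 13]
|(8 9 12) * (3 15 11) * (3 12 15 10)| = |(3 10)(8 9 15 11 12)| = 10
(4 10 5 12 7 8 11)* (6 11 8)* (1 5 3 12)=(1 5)(3 12 7 6 11 4 10)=[0, 5, 2, 12, 10, 1, 11, 6, 8, 9, 3, 4, 7]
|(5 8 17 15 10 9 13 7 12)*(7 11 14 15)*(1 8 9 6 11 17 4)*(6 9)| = 33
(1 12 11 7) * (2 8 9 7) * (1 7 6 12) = (2 8 9 6 12 11) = [0, 1, 8, 3, 4, 5, 12, 7, 9, 6, 10, 2, 11]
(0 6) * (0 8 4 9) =(0 6 8 4 9) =[6, 1, 2, 3, 9, 5, 8, 7, 4, 0]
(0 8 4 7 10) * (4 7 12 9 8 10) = (0 10)(4 12 9 8 7) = [10, 1, 2, 3, 12, 5, 6, 4, 7, 8, 0, 11, 9]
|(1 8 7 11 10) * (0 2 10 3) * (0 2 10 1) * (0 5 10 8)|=|(0 8 7 11 3 2 1)(5 10)|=14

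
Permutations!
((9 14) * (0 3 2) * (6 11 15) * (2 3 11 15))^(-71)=(0 11 2)(6 15)(9 14)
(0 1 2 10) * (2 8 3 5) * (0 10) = [1, 8, 0, 5, 4, 2, 6, 7, 3, 9, 10] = (10)(0 1 8 3 5 2)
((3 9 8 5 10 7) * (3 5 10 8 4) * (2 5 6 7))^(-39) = (2 5 8 10)(6 7)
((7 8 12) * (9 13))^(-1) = (7 12 8)(9 13) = ((7 8 12)(9 13))^(-1)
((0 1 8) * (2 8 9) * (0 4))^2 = ((0 1 9 2 8 4))^2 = (0 9 8)(1 2 4)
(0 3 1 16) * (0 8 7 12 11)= (0 3 1 16 8 7 12 11)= [3, 16, 2, 1, 4, 5, 6, 12, 7, 9, 10, 0, 11, 13, 14, 15, 8]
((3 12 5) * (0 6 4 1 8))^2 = (0 4 8 6 1)(3 5 12)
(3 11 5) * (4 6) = (3 11 5)(4 6) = [0, 1, 2, 11, 6, 3, 4, 7, 8, 9, 10, 5]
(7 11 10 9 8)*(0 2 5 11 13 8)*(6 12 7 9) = (0 2 5 11 10 6 12 7 13 8 9) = [2, 1, 5, 3, 4, 11, 12, 13, 9, 0, 6, 10, 7, 8]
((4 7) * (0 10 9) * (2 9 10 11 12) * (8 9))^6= ((0 11 12 2 8 9)(4 7))^6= (12)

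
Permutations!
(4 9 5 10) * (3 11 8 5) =(3 11 8 5 10 4 9) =[0, 1, 2, 11, 9, 10, 6, 7, 5, 3, 4, 8]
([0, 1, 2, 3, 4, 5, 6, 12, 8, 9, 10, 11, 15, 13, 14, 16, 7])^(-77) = (7 16 15 12)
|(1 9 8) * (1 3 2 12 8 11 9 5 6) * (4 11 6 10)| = |(1 5 10 4 11 9 6)(2 12 8 3)| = 28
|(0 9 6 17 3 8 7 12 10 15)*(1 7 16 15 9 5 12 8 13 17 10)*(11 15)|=|(0 5 12 1 7 8 16 11 15)(3 13 17)(6 10 9)|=9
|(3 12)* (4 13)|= 2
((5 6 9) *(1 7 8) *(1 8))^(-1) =(1 7)(5 9 6)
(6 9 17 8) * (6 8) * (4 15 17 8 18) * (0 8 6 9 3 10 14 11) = [8, 1, 2, 10, 15, 5, 3, 7, 18, 6, 14, 0, 12, 13, 11, 17, 16, 9, 4] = (0 8 18 4 15 17 9 6 3 10 14 11)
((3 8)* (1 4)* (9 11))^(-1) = (1 4)(3 8)(9 11) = ((1 4)(3 8)(9 11))^(-1)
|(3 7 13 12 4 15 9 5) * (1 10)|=|(1 10)(3 7 13 12 4 15 9 5)|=8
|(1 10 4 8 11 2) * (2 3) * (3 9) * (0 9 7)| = 10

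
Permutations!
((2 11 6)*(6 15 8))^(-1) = ((2 11 15 8 6))^(-1) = (2 6 8 15 11)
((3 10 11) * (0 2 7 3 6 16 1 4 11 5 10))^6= (0 7)(1 4 11 6 16)(2 3)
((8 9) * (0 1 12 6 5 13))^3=((0 1 12 6 5 13)(8 9))^3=(0 6)(1 5)(8 9)(12 13)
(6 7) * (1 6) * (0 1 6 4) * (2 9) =(0 1 4)(2 9)(6 7) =[1, 4, 9, 3, 0, 5, 7, 6, 8, 2]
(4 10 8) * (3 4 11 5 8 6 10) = [0, 1, 2, 4, 3, 8, 10, 7, 11, 9, 6, 5] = (3 4)(5 8 11)(6 10)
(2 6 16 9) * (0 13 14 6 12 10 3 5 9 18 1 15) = (0 13 14 6 16 18 1 15)(2 12 10 3 5 9) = [13, 15, 12, 5, 4, 9, 16, 7, 8, 2, 3, 11, 10, 14, 6, 0, 18, 17, 1]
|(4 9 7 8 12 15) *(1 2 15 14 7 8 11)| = |(1 2 15 4 9 8 12 14 7 11)| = 10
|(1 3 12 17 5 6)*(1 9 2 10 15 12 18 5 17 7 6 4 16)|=42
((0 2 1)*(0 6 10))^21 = (0 2 1 6 10)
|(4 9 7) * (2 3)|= 6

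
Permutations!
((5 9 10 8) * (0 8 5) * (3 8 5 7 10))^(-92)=((0 5 9 3 8)(7 10))^(-92)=(10)(0 3 5 8 9)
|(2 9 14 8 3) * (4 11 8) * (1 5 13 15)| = 28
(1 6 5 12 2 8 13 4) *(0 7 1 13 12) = (0 7 1 6 5)(2 8 12)(4 13) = [7, 6, 8, 3, 13, 0, 5, 1, 12, 9, 10, 11, 2, 4]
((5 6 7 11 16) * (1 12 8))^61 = ((1 12 8)(5 6 7 11 16))^61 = (1 12 8)(5 6 7 11 16)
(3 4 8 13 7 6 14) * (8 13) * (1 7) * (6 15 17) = [0, 7, 2, 4, 13, 5, 14, 15, 8, 9, 10, 11, 12, 1, 3, 17, 16, 6] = (1 7 15 17 6 14 3 4 13)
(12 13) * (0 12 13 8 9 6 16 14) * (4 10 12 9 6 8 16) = (0 9 8 6 4 10 12 16 14) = [9, 1, 2, 3, 10, 5, 4, 7, 6, 8, 12, 11, 16, 13, 0, 15, 14]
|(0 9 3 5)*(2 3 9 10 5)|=6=|(0 10 5)(2 3)|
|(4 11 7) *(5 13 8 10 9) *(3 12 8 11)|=|(3 12 8 10 9 5 13 11 7 4)|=10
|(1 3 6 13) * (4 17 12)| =12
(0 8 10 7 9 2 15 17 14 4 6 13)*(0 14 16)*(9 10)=(0 8 9 2 15 17 16)(4 6 13 14)(7 10)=[8, 1, 15, 3, 6, 5, 13, 10, 9, 2, 7, 11, 12, 14, 4, 17, 0, 16]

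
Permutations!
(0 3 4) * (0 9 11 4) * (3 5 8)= [5, 1, 2, 0, 9, 8, 6, 7, 3, 11, 10, 4]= (0 5 8 3)(4 9 11)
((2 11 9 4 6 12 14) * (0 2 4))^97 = (0 2 11 9)(4 6 12 14)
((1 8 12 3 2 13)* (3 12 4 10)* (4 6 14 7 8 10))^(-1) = (1 13 2 3 10)(6 8 7 14)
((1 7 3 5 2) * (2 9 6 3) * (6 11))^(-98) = ((1 7 2)(3 5 9 11 6))^(-98) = (1 7 2)(3 9 6 5 11)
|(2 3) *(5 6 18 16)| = |(2 3)(5 6 18 16)| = 4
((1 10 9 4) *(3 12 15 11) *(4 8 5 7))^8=((1 10 9 8 5 7 4)(3 12 15 11))^8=(15)(1 10 9 8 5 7 4)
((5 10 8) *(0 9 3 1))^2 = ((0 9 3 1)(5 10 8))^2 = (0 3)(1 9)(5 8 10)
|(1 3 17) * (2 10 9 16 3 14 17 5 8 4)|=24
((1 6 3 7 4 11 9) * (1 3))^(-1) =(1 6)(3 9 11 4 7)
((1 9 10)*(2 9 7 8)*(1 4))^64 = (1 7 8 2 9 10 4)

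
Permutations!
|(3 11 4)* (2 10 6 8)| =12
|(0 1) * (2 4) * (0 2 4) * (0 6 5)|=|(0 1 2 6 5)|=5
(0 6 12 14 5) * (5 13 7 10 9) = (0 6 12 14 13 7 10 9 5) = [6, 1, 2, 3, 4, 0, 12, 10, 8, 5, 9, 11, 14, 7, 13]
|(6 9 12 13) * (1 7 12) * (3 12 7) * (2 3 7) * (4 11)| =8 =|(1 7 2 3 12 13 6 9)(4 11)|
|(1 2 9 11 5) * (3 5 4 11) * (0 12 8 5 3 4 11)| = 8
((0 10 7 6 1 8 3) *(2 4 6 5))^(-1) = (0 3 8 1 6 4 2 5 7 10)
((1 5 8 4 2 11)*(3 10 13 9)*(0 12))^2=((0 12)(1 5 8 4 2 11)(3 10 13 9))^2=(1 8 2)(3 13)(4 11 5)(9 10)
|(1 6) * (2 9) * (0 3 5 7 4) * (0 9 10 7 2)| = |(0 3 5 2 10 7 4 9)(1 6)| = 8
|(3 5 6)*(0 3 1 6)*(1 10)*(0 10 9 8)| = |(0 3 5 10 1 6 9 8)| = 8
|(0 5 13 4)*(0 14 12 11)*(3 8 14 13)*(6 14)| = 8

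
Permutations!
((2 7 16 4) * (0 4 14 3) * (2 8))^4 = ((0 4 8 2 7 16 14 3))^4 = (0 7)(2 3)(4 16)(8 14)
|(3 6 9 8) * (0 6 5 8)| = 3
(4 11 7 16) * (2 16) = [0, 1, 16, 3, 11, 5, 6, 2, 8, 9, 10, 7, 12, 13, 14, 15, 4] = (2 16 4 11 7)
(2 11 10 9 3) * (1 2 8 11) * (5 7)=(1 2)(3 8 11 10 9)(5 7)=[0, 2, 1, 8, 4, 7, 6, 5, 11, 3, 9, 10]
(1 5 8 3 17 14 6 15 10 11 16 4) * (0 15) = [15, 5, 2, 17, 1, 8, 0, 7, 3, 9, 11, 16, 12, 13, 6, 10, 4, 14] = (0 15 10 11 16 4 1 5 8 3 17 14 6)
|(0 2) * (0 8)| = 3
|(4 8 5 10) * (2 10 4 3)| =3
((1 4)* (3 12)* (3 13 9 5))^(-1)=(1 4)(3 5 9 13 12)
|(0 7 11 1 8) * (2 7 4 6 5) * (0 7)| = 20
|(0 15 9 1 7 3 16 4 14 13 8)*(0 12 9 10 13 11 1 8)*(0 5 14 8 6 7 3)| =|(0 15 10 13 5 14 11 1 3 16 4 8 12 9 6 7)| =16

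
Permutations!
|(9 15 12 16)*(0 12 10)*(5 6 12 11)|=|(0 11 5 6 12 16 9 15 10)|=9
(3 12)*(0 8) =(0 8)(3 12) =[8, 1, 2, 12, 4, 5, 6, 7, 0, 9, 10, 11, 3]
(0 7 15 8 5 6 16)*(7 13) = (0 13 7 15 8 5 6 16) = [13, 1, 2, 3, 4, 6, 16, 15, 5, 9, 10, 11, 12, 7, 14, 8, 0]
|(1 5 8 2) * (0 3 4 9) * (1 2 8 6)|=|(0 3 4 9)(1 5 6)|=12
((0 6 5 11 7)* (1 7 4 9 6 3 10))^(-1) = ((0 3 10 1 7)(4 9 6 5 11))^(-1) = (0 7 1 10 3)(4 11 5 6 9)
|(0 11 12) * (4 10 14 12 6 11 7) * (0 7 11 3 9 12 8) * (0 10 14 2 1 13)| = |(0 11 6 3 9 12 7 4 14 8 10 2 1 13)| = 14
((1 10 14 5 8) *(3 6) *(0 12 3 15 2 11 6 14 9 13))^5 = ((0 12 3 14 5 8 1 10 9 13)(2 11 6 15))^5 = (0 8)(1 12)(2 11 6 15)(3 10)(5 13)(9 14)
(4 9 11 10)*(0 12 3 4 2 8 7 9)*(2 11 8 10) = (0 12 3 4)(2 10 11)(7 9 8) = [12, 1, 10, 4, 0, 5, 6, 9, 7, 8, 11, 2, 3]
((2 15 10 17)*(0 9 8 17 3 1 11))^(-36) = (0 2 1 8 10)(3 9 15 11 17)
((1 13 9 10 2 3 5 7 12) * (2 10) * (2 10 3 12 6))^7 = (1 6 3 13 2 5 9 12 7 10)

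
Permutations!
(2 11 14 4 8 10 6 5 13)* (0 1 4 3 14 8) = (0 1 4)(2 11 8 10 6 5 13)(3 14) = [1, 4, 11, 14, 0, 13, 5, 7, 10, 9, 6, 8, 12, 2, 3]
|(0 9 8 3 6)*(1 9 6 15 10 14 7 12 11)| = |(0 6)(1 9 8 3 15 10 14 7 12 11)| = 10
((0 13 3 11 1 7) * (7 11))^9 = (0 13 3 7)(1 11)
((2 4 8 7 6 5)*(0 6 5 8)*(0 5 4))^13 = (0 2 5 4 7 8 6)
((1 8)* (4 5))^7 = (1 8)(4 5)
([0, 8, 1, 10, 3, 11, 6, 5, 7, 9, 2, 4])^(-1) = (1 2 10 3 4 11 5 7 8)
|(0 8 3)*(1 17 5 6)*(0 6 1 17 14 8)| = 7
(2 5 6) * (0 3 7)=(0 3 7)(2 5 6)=[3, 1, 5, 7, 4, 6, 2, 0]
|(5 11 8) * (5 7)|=|(5 11 8 7)|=4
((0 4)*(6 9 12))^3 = (12)(0 4)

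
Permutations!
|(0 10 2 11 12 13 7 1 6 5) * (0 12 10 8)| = 6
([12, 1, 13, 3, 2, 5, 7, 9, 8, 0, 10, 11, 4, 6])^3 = (0 2 7 12 13 9 4 6)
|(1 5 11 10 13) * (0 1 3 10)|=|(0 1 5 11)(3 10 13)|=12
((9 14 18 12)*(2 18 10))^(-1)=(2 10 14 9 12 18)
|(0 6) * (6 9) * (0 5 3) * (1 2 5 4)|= 8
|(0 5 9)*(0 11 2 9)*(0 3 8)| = |(0 5 3 8)(2 9 11)| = 12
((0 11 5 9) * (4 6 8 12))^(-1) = ((0 11 5 9)(4 6 8 12))^(-1) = (0 9 5 11)(4 12 8 6)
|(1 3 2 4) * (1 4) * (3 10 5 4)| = 6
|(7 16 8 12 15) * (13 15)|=|(7 16 8 12 13 15)|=6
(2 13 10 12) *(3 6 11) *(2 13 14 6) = (2 14 6 11 3)(10 12 13) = [0, 1, 14, 2, 4, 5, 11, 7, 8, 9, 12, 3, 13, 10, 6]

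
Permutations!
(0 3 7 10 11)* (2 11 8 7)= (0 3 2 11)(7 10 8)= [3, 1, 11, 2, 4, 5, 6, 10, 7, 9, 8, 0]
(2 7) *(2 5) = (2 7 5) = [0, 1, 7, 3, 4, 2, 6, 5]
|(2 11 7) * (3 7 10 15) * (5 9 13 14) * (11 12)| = |(2 12 11 10 15 3 7)(5 9 13 14)| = 28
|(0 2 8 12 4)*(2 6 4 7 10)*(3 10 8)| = |(0 6 4)(2 3 10)(7 8 12)| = 3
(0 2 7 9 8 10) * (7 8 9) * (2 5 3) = [5, 1, 8, 2, 4, 3, 6, 7, 10, 9, 0] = (0 5 3 2 8 10)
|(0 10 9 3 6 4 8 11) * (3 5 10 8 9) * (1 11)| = |(0 8 1 11)(3 6 4 9 5 10)| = 12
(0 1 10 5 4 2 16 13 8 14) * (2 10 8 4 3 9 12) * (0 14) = (0 1 8)(2 16 13 4 10 5 3 9 12) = [1, 8, 16, 9, 10, 3, 6, 7, 0, 12, 5, 11, 2, 4, 14, 15, 13]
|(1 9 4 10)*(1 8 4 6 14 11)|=15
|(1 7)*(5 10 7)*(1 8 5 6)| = 4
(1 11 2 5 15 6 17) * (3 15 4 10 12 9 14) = (1 11 2 5 4 10 12 9 14 3 15 6 17) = [0, 11, 5, 15, 10, 4, 17, 7, 8, 14, 12, 2, 9, 13, 3, 6, 16, 1]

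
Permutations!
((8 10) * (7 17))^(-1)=(7 17)(8 10)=((7 17)(8 10))^(-1)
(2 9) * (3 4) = (2 9)(3 4) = [0, 1, 9, 4, 3, 5, 6, 7, 8, 2]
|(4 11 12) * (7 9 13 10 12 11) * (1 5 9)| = |(1 5 9 13 10 12 4 7)| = 8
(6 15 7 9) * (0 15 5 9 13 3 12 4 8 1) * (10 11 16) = (0 15 7 13 3 12 4 8 1)(5 9 6)(10 11 16) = [15, 0, 2, 12, 8, 9, 5, 13, 1, 6, 11, 16, 4, 3, 14, 7, 10]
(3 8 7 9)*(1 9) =[0, 9, 2, 8, 4, 5, 6, 1, 7, 3] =(1 9 3 8 7)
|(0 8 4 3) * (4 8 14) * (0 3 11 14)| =|(4 11 14)| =3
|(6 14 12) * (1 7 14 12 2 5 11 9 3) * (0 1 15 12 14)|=|(0 1 7)(2 5 11 9 3 15 12 6 14)|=9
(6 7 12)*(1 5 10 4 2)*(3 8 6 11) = (1 5 10 4 2)(3 8 6 7 12 11) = [0, 5, 1, 8, 2, 10, 7, 12, 6, 9, 4, 3, 11]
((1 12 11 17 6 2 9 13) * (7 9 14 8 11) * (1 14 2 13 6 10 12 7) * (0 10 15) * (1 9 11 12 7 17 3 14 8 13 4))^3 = (0 11 13 9 1)(3 8 6 17 10)(4 15 7 14 12)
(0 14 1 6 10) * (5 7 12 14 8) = [8, 6, 2, 3, 4, 7, 10, 12, 5, 9, 0, 11, 14, 13, 1] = (0 8 5 7 12 14 1 6 10)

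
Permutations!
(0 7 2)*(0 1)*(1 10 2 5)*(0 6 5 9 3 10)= (0 7 9 3 10 2)(1 6 5)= [7, 6, 0, 10, 4, 1, 5, 9, 8, 3, 2]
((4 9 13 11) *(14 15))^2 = (15)(4 13)(9 11) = ((4 9 13 11)(14 15))^2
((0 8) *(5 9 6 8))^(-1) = ((0 5 9 6 8))^(-1) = (0 8 6 9 5)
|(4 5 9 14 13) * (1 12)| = 10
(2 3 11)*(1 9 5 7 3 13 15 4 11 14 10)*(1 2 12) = (1 9 5 7 3 14 10 2 13 15 4 11 12) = [0, 9, 13, 14, 11, 7, 6, 3, 8, 5, 2, 12, 1, 15, 10, 4]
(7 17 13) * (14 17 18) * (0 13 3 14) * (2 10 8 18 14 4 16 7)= (0 13 2 10 8 18)(3 4 16 7 14 17)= [13, 1, 10, 4, 16, 5, 6, 14, 18, 9, 8, 11, 12, 2, 17, 15, 7, 3, 0]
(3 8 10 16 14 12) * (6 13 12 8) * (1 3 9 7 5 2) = [0, 3, 1, 6, 4, 2, 13, 5, 10, 7, 16, 11, 9, 12, 8, 15, 14] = (1 3 6 13 12 9 7 5 2)(8 10 16 14)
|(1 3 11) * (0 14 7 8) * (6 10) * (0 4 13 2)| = 42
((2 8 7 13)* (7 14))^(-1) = ((2 8 14 7 13))^(-1) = (2 13 7 14 8)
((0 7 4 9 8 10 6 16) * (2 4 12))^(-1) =(0 16 6 10 8 9 4 2 12 7)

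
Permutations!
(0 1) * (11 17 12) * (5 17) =(0 1)(5 17 12 11) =[1, 0, 2, 3, 4, 17, 6, 7, 8, 9, 10, 5, 11, 13, 14, 15, 16, 12]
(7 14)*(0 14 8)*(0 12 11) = (0 14 7 8 12 11) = [14, 1, 2, 3, 4, 5, 6, 8, 12, 9, 10, 0, 11, 13, 7]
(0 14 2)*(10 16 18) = (0 14 2)(10 16 18) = [14, 1, 0, 3, 4, 5, 6, 7, 8, 9, 16, 11, 12, 13, 2, 15, 18, 17, 10]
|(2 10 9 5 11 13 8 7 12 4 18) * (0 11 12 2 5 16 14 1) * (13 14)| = 28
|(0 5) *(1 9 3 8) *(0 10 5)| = 4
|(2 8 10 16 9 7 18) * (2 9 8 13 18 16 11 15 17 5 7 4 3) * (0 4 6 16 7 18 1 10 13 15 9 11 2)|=|(0 4 3)(1 10 2 15 17 5 18 11 9 6 16 8 13)|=39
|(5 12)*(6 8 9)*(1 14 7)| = |(1 14 7)(5 12)(6 8 9)| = 6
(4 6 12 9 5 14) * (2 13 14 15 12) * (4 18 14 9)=(2 13 9 5 15 12 4 6)(14 18)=[0, 1, 13, 3, 6, 15, 2, 7, 8, 5, 10, 11, 4, 9, 18, 12, 16, 17, 14]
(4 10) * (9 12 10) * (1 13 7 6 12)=(1 13 7 6 12 10 4 9)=[0, 13, 2, 3, 9, 5, 12, 6, 8, 1, 4, 11, 10, 7]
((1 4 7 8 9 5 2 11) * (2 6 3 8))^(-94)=(1 4 7 2 11)(3 8 9 5 6)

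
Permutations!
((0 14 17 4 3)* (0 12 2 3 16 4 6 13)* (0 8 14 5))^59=((0 5)(2 3 12)(4 16)(6 13 8 14 17))^59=(0 5)(2 12 3)(4 16)(6 17 14 8 13)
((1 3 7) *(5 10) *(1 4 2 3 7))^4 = (10)(1 3 2 4 7)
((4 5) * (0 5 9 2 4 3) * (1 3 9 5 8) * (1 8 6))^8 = (9)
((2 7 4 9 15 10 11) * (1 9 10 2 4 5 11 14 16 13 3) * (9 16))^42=(1 13)(2 14 11)(3 16)(4 7 9)(5 15 10)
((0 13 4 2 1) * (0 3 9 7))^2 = ((0 13 4 2 1 3 9 7))^2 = (0 4 1 9)(2 3 7 13)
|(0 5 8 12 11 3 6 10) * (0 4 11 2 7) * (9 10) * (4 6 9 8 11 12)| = 12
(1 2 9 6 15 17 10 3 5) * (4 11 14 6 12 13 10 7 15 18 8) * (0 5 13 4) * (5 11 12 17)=(0 11 14 6 18 8)(1 2 9 17 7 15 5)(3 13 10)(4 12)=[11, 2, 9, 13, 12, 1, 18, 15, 0, 17, 3, 14, 4, 10, 6, 5, 16, 7, 8]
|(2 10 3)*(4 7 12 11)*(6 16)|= 12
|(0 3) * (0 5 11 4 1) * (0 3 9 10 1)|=|(0 9 10 1 3 5 11 4)|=8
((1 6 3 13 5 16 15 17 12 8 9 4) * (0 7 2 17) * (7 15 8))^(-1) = ((0 15)(1 6 3 13 5 16 8 9 4)(2 17 12 7))^(-1) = (0 15)(1 4 9 8 16 5 13 3 6)(2 7 12 17)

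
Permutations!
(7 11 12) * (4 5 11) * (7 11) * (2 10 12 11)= (2 10 12)(4 5 7)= [0, 1, 10, 3, 5, 7, 6, 4, 8, 9, 12, 11, 2]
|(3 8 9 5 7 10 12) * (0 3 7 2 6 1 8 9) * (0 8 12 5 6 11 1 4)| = |(0 3 9 6 4)(1 12 7 10 5 2 11)| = 35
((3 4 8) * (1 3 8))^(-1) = ((8)(1 3 4))^(-1) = (8)(1 4 3)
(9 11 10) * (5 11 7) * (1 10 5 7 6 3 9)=(1 10)(3 9 6)(5 11)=[0, 10, 2, 9, 4, 11, 3, 7, 8, 6, 1, 5]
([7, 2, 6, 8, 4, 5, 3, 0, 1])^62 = (1 6 8 2 3)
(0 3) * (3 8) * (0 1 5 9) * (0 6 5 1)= (0 8 3)(5 9 6)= [8, 1, 2, 0, 4, 9, 5, 7, 3, 6]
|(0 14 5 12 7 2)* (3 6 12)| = |(0 14 5 3 6 12 7 2)| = 8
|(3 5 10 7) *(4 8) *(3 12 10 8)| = |(3 5 8 4)(7 12 10)| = 12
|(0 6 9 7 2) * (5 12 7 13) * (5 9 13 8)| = 9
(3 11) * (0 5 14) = (0 5 14)(3 11) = [5, 1, 2, 11, 4, 14, 6, 7, 8, 9, 10, 3, 12, 13, 0]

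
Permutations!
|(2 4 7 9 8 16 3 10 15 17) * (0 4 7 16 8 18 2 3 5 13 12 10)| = 20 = |(0 4 16 5 13 12 10 15 17 3)(2 7 9 18)|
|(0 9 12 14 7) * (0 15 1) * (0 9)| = |(1 9 12 14 7 15)| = 6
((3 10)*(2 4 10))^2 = (2 10)(3 4)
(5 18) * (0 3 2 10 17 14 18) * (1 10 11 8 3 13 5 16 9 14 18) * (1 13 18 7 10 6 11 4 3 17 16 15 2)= (0 18 15 2 4 3 1 6 11 8 17 7 10 16 9 14 13 5)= [18, 6, 4, 1, 3, 0, 11, 10, 17, 14, 16, 8, 12, 5, 13, 2, 9, 7, 15]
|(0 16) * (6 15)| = 2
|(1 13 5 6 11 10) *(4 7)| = 6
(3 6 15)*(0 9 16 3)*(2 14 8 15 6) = (0 9 16 3 2 14 8 15) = [9, 1, 14, 2, 4, 5, 6, 7, 15, 16, 10, 11, 12, 13, 8, 0, 3]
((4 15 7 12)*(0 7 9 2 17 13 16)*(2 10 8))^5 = ((0 7 12 4 15 9 10 8 2 17 13 16))^5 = (0 9 13 4 2 7 10 16 15 17 12 8)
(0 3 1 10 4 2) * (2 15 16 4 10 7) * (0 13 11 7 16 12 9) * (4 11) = (0 3 1 16 11 7 2 13 4 15 12 9) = [3, 16, 13, 1, 15, 5, 6, 2, 8, 0, 10, 7, 9, 4, 14, 12, 11]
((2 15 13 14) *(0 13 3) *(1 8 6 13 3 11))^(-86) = ((0 3)(1 8 6 13 14 2 15 11))^(-86) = (1 6 14 15)(2 11 8 13)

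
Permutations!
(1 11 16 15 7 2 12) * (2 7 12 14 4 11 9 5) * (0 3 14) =(0 3 14 4 11 16 15 12 1 9 5 2) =[3, 9, 0, 14, 11, 2, 6, 7, 8, 5, 10, 16, 1, 13, 4, 12, 15]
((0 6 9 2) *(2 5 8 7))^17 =(0 5 2 9 7 6 8)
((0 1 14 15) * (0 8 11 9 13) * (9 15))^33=((0 1 14 9 13)(8 11 15))^33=(15)(0 9 1 13 14)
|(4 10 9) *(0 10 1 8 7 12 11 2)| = |(0 10 9 4 1 8 7 12 11 2)| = 10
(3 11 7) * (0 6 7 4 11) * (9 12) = (0 6 7 3)(4 11)(9 12) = [6, 1, 2, 0, 11, 5, 7, 3, 8, 12, 10, 4, 9]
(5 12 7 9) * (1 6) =[0, 6, 2, 3, 4, 12, 1, 9, 8, 5, 10, 11, 7] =(1 6)(5 12 7 9)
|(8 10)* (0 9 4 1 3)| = |(0 9 4 1 3)(8 10)| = 10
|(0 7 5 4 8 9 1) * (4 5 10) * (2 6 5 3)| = |(0 7 10 4 8 9 1)(2 6 5 3)| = 28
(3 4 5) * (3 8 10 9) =(3 4 5 8 10 9) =[0, 1, 2, 4, 5, 8, 6, 7, 10, 3, 9]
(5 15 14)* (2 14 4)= (2 14 5 15 4)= [0, 1, 14, 3, 2, 15, 6, 7, 8, 9, 10, 11, 12, 13, 5, 4]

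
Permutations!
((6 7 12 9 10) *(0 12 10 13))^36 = ((0 12 9 13)(6 7 10))^36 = (13)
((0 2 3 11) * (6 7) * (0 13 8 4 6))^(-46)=((0 2 3 11 13 8 4 6 7))^(-46)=(0 7 6 4 8 13 11 3 2)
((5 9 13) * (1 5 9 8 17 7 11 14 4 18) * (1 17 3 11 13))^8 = (1 17 11)(3 9 18)(4 8 13)(5 7 14)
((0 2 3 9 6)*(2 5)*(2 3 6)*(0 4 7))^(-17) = (0 7 4 6 2 9 3 5)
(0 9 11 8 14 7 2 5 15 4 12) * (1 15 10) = [9, 15, 5, 3, 12, 10, 6, 2, 14, 11, 1, 8, 0, 13, 7, 4] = (0 9 11 8 14 7 2 5 10 1 15 4 12)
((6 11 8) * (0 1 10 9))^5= (0 1 10 9)(6 8 11)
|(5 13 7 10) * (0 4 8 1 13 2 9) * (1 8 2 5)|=4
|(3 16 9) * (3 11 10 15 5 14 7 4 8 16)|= |(4 8 16 9 11 10 15 5 14 7)|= 10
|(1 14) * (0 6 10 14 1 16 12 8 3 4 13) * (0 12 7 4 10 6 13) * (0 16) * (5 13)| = |(0 5 13 12 8 3 10 14)(4 16 7)| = 24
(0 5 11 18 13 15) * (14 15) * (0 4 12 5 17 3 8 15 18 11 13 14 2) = (0 17 3 8 15 4 12 5 13 2)(14 18) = [17, 1, 0, 8, 12, 13, 6, 7, 15, 9, 10, 11, 5, 2, 18, 4, 16, 3, 14]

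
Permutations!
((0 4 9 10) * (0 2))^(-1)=(0 2 10 9 4)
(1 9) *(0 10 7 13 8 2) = (0 10 7 13 8 2)(1 9) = [10, 9, 0, 3, 4, 5, 6, 13, 2, 1, 7, 11, 12, 8]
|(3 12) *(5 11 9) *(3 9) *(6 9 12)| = 5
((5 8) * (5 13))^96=((5 8 13))^96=(13)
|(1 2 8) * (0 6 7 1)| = 6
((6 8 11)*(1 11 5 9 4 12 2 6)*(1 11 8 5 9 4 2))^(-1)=((1 8 9 2 6 5 4 12))^(-1)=(1 12 4 5 6 2 9 8)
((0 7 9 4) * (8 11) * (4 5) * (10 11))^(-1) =(0 4 5 9 7)(8 11 10)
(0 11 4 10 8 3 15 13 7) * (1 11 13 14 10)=(0 13 7)(1 11 4)(3 15 14 10 8)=[13, 11, 2, 15, 1, 5, 6, 0, 3, 9, 8, 4, 12, 7, 10, 14]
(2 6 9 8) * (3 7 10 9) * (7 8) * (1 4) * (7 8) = (1 4)(2 6 3 7 10 9 8) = [0, 4, 6, 7, 1, 5, 3, 10, 2, 8, 9]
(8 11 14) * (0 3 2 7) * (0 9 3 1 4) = (0 1 4)(2 7 9 3)(8 11 14) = [1, 4, 7, 2, 0, 5, 6, 9, 11, 3, 10, 14, 12, 13, 8]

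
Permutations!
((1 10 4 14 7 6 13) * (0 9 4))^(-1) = ((0 9 4 14 7 6 13 1 10))^(-1) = (0 10 1 13 6 7 14 4 9)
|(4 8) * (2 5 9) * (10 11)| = 6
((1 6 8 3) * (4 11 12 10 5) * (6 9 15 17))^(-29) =(1 3 8 6 17 15 9)(4 11 12 10 5)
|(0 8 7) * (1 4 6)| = 3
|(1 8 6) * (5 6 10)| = |(1 8 10 5 6)| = 5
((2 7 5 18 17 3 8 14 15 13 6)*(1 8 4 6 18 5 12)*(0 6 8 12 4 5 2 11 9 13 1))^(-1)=((0 6 11 9 13 18 17 3 5 2 7 4 8 14 15 1 12))^(-1)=(0 12 1 15 14 8 4 7 2 5 3 17 18 13 9 11 6)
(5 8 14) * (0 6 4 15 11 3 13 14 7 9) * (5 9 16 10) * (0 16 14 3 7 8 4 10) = [6, 1, 2, 13, 15, 4, 10, 14, 8, 16, 5, 7, 12, 3, 9, 11, 0] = (0 6 10 5 4 15 11 7 14 9 16)(3 13)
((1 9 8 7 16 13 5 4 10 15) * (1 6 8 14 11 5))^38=((1 9 14 11 5 4 10 15 6 8 7 16 13))^38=(1 13 16 7 8 6 15 10 4 5 11 14 9)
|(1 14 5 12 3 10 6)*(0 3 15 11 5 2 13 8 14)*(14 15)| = |(0 3 10 6 1)(2 13 8 15 11 5 12 14)| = 40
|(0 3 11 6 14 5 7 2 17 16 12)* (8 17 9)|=|(0 3 11 6 14 5 7 2 9 8 17 16 12)|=13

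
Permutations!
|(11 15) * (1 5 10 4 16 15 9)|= 8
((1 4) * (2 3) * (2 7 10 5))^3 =(1 4)(2 10 3 5 7)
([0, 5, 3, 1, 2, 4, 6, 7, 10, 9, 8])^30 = [0, 1, 2, 3, 4, 5, 6, 7, 8, 9, 10]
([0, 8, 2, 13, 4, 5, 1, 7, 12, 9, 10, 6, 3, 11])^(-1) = (1 6 11 13 3 12 8)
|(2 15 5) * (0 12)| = |(0 12)(2 15 5)| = 6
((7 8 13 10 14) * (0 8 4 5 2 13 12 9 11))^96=(0 8 12 9 11)(2 4 14 13 5 7 10)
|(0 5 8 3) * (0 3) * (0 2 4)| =5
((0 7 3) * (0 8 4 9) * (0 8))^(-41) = (0 7 3)(4 9 8)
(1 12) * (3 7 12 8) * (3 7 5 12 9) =(1 8 7 9 3 5 12) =[0, 8, 2, 5, 4, 12, 6, 9, 7, 3, 10, 11, 1]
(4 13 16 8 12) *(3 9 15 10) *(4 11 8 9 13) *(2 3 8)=(2 3 13 16 9 15 10 8 12 11)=[0, 1, 3, 13, 4, 5, 6, 7, 12, 15, 8, 2, 11, 16, 14, 10, 9]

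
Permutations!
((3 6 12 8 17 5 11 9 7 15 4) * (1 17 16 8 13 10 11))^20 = (1 5 17)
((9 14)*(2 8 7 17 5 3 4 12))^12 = ((2 8 7 17 5 3 4 12)(9 14))^12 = (2 5)(3 8)(4 7)(12 17)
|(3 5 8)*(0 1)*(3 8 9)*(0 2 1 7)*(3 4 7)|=|(0 3 5 9 4 7)(1 2)|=6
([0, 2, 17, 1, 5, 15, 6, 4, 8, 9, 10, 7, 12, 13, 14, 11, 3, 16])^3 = [0, 16, 3, 17, 11, 7, 6, 15, 8, 9, 10, 5, 12, 13, 14, 4, 2, 1]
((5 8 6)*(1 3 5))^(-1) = ((1 3 5 8 6))^(-1) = (1 6 8 5 3)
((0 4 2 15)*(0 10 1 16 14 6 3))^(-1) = ((0 4 2 15 10 1 16 14 6 3))^(-1) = (0 3 6 14 16 1 10 15 2 4)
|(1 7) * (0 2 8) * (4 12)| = |(0 2 8)(1 7)(4 12)| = 6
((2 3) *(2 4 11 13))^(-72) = ((2 3 4 11 13))^(-72) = (2 11 3 13 4)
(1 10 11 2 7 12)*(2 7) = (1 10 11 7 12) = [0, 10, 2, 3, 4, 5, 6, 12, 8, 9, 11, 7, 1]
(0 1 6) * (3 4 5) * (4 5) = (0 1 6)(3 5) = [1, 6, 2, 5, 4, 3, 0]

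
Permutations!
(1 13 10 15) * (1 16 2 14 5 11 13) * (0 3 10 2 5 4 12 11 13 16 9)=(0 3 10 15 9)(2 14 4 12 11 16 5 13)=[3, 1, 14, 10, 12, 13, 6, 7, 8, 0, 15, 16, 11, 2, 4, 9, 5]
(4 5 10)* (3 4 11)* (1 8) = (1 8)(3 4 5 10 11) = [0, 8, 2, 4, 5, 10, 6, 7, 1, 9, 11, 3]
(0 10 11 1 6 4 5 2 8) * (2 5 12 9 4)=(0 10 11 1 6 2 8)(4 12 9)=[10, 6, 8, 3, 12, 5, 2, 7, 0, 4, 11, 1, 9]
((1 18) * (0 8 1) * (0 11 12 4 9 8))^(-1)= ((1 18 11 12 4 9 8))^(-1)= (1 8 9 4 12 11 18)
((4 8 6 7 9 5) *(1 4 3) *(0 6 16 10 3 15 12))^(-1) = (0 12 15 5 9 7 6)(1 3 10 16 8 4)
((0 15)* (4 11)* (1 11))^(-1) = (0 15)(1 4 11)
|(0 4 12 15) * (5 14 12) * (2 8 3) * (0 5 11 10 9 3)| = |(0 4 11 10 9 3 2 8)(5 14 12 15)| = 8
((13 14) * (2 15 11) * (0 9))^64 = (2 15 11)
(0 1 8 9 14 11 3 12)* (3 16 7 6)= (0 1 8 9 14 11 16 7 6 3 12)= [1, 8, 2, 12, 4, 5, 3, 6, 9, 14, 10, 16, 0, 13, 11, 15, 7]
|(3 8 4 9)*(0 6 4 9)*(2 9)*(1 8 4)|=|(0 6 1 8 2 9 3 4)|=8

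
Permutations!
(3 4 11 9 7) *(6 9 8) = [0, 1, 2, 4, 11, 5, 9, 3, 6, 7, 10, 8] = (3 4 11 8 6 9 7)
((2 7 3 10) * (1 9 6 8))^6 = (1 6)(2 3)(7 10)(8 9)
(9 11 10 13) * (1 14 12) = [0, 14, 2, 3, 4, 5, 6, 7, 8, 11, 13, 10, 1, 9, 12] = (1 14 12)(9 11 10 13)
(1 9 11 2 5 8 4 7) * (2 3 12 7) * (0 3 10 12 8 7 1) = (0 3 8 4 2 5 7)(1 9 11 10 12) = [3, 9, 5, 8, 2, 7, 6, 0, 4, 11, 12, 10, 1]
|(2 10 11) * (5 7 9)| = 3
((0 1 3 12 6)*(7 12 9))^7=(12)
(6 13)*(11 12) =(6 13)(11 12) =[0, 1, 2, 3, 4, 5, 13, 7, 8, 9, 10, 12, 11, 6]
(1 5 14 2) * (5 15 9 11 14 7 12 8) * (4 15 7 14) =(1 7 12 8 5 14 2)(4 15 9 11) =[0, 7, 1, 3, 15, 14, 6, 12, 5, 11, 10, 4, 8, 13, 2, 9]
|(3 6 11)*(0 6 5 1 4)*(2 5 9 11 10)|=|(0 6 10 2 5 1 4)(3 9 11)|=21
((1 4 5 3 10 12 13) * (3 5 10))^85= ((1 4 10 12 13))^85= (13)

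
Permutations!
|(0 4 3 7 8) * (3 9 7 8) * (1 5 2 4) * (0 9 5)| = 12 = |(0 1)(2 4 5)(3 8 9 7)|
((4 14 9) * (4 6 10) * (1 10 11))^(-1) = ((1 10 4 14 9 6 11))^(-1) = (1 11 6 9 14 4 10)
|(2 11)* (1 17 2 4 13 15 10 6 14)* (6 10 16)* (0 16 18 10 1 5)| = |(0 16 6 14 5)(1 17 2 11 4 13 15 18 10)| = 45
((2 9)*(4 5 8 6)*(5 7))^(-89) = (2 9)(4 7 5 8 6)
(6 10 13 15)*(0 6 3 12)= (0 6 10 13 15 3 12)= [6, 1, 2, 12, 4, 5, 10, 7, 8, 9, 13, 11, 0, 15, 14, 3]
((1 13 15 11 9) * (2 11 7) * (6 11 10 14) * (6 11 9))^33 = ((1 13 15 7 2 10 14 11 6 9))^33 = (1 7 14 9 15 10 6 13 2 11)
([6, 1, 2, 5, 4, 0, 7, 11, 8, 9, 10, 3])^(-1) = (0 5 3 11 7 6)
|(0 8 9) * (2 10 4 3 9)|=|(0 8 2 10 4 3 9)|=7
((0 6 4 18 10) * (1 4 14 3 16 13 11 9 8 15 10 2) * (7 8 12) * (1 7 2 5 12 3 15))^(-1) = (0 10 15 14 6)(1 8 7 2 12 5 18 4)(3 9 11 13 16)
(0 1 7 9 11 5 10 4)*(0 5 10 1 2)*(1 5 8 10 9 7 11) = [2, 11, 0, 3, 8, 5, 6, 7, 10, 1, 4, 9] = (0 2)(1 11 9)(4 8 10)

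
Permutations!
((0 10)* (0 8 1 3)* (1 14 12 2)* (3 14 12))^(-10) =((0 10 8 12 2 1 14 3))^(-10) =(0 14 2 8)(1 12 10 3)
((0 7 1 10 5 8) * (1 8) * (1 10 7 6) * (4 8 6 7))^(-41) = (0 7 6 1 4 8)(5 10)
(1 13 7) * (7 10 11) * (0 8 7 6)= [8, 13, 2, 3, 4, 5, 0, 1, 7, 9, 11, 6, 12, 10]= (0 8 7 1 13 10 11 6)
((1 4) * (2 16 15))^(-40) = (2 15 16) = ((1 4)(2 16 15))^(-40)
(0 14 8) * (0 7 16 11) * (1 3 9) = (0 14 8 7 16 11)(1 3 9) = [14, 3, 2, 9, 4, 5, 6, 16, 7, 1, 10, 0, 12, 13, 8, 15, 11]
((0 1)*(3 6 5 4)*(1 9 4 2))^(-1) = (0 1 2 5 6 3 4 9)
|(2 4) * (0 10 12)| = 6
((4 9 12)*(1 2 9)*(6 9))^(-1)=((1 2 6 9 12 4))^(-1)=(1 4 12 9 6 2)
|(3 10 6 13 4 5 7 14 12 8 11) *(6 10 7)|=|(3 7 14 12 8 11)(4 5 6 13)|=12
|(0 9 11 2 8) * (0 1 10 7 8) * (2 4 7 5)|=10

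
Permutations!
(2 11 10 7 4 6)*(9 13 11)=(2 9 13 11 10 7 4 6)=[0, 1, 9, 3, 6, 5, 2, 4, 8, 13, 7, 10, 12, 11]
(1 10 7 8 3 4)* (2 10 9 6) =(1 9 6 2 10 7 8 3 4) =[0, 9, 10, 4, 1, 5, 2, 8, 3, 6, 7]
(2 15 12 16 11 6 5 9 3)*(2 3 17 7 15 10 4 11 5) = (2 10 4 11 6)(5 9 17 7 15 12 16) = [0, 1, 10, 3, 11, 9, 2, 15, 8, 17, 4, 6, 16, 13, 14, 12, 5, 7]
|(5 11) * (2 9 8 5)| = 5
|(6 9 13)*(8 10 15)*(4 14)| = 6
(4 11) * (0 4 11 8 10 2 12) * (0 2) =(0 4 8 10)(2 12) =[4, 1, 12, 3, 8, 5, 6, 7, 10, 9, 0, 11, 2]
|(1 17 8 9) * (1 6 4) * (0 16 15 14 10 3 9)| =12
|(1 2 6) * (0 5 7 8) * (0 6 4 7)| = 6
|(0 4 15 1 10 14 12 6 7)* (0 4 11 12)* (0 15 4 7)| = |(0 11 12 6)(1 10 14 15)| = 4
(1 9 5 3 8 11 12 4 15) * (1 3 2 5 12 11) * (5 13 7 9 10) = (1 10 5 2 13 7 9 12 4 15 3 8) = [0, 10, 13, 8, 15, 2, 6, 9, 1, 12, 5, 11, 4, 7, 14, 3]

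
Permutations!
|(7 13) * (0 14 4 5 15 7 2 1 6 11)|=11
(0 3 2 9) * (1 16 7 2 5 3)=(0 1 16 7 2 9)(3 5)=[1, 16, 9, 5, 4, 3, 6, 2, 8, 0, 10, 11, 12, 13, 14, 15, 7]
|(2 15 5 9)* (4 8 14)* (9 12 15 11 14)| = 6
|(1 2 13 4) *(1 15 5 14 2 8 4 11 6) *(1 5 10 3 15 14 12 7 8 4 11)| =|(1 4 14 2 13)(3 15 10)(5 12 7 8 11 6)| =30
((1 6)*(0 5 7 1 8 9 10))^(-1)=((0 5 7 1 6 8 9 10))^(-1)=(0 10 9 8 6 1 7 5)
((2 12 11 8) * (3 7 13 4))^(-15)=(2 12 11 8)(3 7 13 4)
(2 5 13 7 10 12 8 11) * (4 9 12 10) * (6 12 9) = (2 5 13 7 4 6 12 8 11) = [0, 1, 5, 3, 6, 13, 12, 4, 11, 9, 10, 2, 8, 7]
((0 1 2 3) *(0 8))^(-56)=(0 8 3 2 1)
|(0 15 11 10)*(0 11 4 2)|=4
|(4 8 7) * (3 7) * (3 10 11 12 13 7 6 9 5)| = 28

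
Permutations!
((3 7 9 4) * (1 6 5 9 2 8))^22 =((1 6 5 9 4 3 7 2 8))^22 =(1 4 8 9 2 5 7 6 3)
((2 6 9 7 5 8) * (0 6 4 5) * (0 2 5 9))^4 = (9)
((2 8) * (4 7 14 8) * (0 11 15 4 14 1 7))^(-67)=(0 11 15 4)(1 7)(2 8 14)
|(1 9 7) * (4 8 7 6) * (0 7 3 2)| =|(0 7 1 9 6 4 8 3 2)| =9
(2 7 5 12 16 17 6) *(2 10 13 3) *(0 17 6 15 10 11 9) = (0 17 15 10 13 3 2 7 5 12 16 6 11 9) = [17, 1, 7, 2, 4, 12, 11, 5, 8, 0, 13, 9, 16, 3, 14, 10, 6, 15]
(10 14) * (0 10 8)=[10, 1, 2, 3, 4, 5, 6, 7, 0, 9, 14, 11, 12, 13, 8]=(0 10 14 8)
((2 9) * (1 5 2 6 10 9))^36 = (10)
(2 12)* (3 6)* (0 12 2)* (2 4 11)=(0 12)(2 4 11)(3 6)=[12, 1, 4, 6, 11, 5, 3, 7, 8, 9, 10, 2, 0]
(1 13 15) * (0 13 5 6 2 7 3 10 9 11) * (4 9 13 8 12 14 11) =(0 8 12 14 11)(1 5 6 2 7 3 10 13 15)(4 9) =[8, 5, 7, 10, 9, 6, 2, 3, 12, 4, 13, 0, 14, 15, 11, 1]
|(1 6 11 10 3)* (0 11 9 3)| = 12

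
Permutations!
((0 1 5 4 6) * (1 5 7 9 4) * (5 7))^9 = ((0 7 9 4 6)(1 5))^9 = (0 6 4 9 7)(1 5)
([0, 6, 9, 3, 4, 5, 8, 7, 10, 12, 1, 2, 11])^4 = (12)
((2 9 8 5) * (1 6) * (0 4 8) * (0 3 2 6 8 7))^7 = (0 4 7)(1 6 5 8)(2 9 3)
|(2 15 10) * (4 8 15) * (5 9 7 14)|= 20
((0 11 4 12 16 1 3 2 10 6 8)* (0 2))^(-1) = ((0 11 4 12 16 1 3)(2 10 6 8))^(-1) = (0 3 1 16 12 4 11)(2 8 6 10)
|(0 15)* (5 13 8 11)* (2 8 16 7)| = |(0 15)(2 8 11 5 13 16 7)| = 14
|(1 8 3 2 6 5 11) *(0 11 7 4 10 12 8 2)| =12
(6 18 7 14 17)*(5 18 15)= (5 18 7 14 17 6 15)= [0, 1, 2, 3, 4, 18, 15, 14, 8, 9, 10, 11, 12, 13, 17, 5, 16, 6, 7]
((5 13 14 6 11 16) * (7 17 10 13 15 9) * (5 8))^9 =(5 11 13 7)(6 10 9 8)(14 17 15 16)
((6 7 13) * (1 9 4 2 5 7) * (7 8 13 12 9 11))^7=(1 5 12 6 2 7 13 4 11 8 9)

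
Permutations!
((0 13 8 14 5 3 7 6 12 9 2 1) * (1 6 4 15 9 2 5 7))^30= (0 5 4 8 1 9 7 13 3 15 14)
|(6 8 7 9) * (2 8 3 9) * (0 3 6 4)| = 12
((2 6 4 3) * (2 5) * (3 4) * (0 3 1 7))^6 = (0 7 1 6 2 5 3)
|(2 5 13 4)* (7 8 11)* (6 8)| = 4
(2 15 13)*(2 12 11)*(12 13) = (2 15 12 11) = [0, 1, 15, 3, 4, 5, 6, 7, 8, 9, 10, 2, 11, 13, 14, 12]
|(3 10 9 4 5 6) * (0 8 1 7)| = |(0 8 1 7)(3 10 9 4 5 6)| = 12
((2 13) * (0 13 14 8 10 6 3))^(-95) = ((0 13 2 14 8 10 6 3))^(-95) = (0 13 2 14 8 10 6 3)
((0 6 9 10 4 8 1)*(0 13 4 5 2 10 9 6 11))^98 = ((0 11)(1 13 4 8)(2 10 5))^98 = (1 4)(2 5 10)(8 13)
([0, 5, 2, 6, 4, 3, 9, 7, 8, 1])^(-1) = (1 9 6 3 5)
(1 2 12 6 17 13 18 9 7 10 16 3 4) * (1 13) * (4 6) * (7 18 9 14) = (1 2 12 4 13 9 18 14 7 10 16 3 6 17) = [0, 2, 12, 6, 13, 5, 17, 10, 8, 18, 16, 11, 4, 9, 7, 15, 3, 1, 14]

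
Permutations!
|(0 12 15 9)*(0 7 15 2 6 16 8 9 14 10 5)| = 12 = |(0 12 2 6 16 8 9 7 15 14 10 5)|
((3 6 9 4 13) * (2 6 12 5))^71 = (2 5 12 3 13 4 9 6)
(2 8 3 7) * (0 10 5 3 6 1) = (0 10 5 3 7 2 8 6 1) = [10, 0, 8, 7, 4, 3, 1, 2, 6, 9, 5]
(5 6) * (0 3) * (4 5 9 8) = [3, 1, 2, 0, 5, 6, 9, 7, 4, 8] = (0 3)(4 5 6 9 8)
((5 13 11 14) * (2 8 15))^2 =(2 15 8)(5 11)(13 14) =((2 8 15)(5 13 11 14))^2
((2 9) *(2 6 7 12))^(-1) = ((2 9 6 7 12))^(-1) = (2 12 7 6 9)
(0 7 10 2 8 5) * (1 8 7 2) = [2, 8, 7, 3, 4, 0, 6, 10, 5, 9, 1] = (0 2 7 10 1 8 5)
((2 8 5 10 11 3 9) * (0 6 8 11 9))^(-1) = (0 3 11 2 9 10 5 8 6)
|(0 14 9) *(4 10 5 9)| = 6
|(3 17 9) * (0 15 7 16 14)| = |(0 15 7 16 14)(3 17 9)| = 15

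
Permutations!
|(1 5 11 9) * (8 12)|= |(1 5 11 9)(8 12)|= 4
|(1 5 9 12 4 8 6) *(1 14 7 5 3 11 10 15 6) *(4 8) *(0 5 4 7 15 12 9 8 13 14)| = 12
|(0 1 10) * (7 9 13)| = 3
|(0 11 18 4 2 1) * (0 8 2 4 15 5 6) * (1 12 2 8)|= |(0 11 18 15 5 6)(2 12)|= 6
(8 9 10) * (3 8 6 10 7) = (3 8 9 7)(6 10) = [0, 1, 2, 8, 4, 5, 10, 3, 9, 7, 6]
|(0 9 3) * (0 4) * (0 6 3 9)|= |(9)(3 4 6)|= 3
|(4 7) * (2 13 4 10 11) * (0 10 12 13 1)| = 20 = |(0 10 11 2 1)(4 7 12 13)|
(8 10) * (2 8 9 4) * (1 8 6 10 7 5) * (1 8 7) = (1 7 5 8)(2 6 10 9 4) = [0, 7, 6, 3, 2, 8, 10, 5, 1, 4, 9]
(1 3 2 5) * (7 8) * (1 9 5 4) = (1 3 2 4)(5 9)(7 8) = [0, 3, 4, 2, 1, 9, 6, 8, 7, 5]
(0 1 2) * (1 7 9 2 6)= (0 7 9 2)(1 6)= [7, 6, 0, 3, 4, 5, 1, 9, 8, 2]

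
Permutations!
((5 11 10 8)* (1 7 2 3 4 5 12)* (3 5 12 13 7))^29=(1 3 4 12)(2 5 11 10 8 13 7)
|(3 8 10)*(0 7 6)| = 3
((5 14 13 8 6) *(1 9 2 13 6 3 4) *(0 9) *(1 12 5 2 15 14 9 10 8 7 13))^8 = (0 15 3 2 5 10 14 4 1 9 8 6 12) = ((0 10 8 3 4 12 5 9 15 14 6 2 1)(7 13))^8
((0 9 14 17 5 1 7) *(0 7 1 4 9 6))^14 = (4 5 17 14 9)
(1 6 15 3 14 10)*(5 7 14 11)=[0, 6, 2, 11, 4, 7, 15, 14, 8, 9, 1, 5, 12, 13, 10, 3]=(1 6 15 3 11 5 7 14 10)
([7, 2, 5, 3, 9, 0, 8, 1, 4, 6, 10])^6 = (10)(0 7 1 2 5)(4 6)(8 9)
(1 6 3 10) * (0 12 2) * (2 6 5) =[12, 5, 0, 10, 4, 2, 3, 7, 8, 9, 1, 11, 6] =(0 12 6 3 10 1 5 2)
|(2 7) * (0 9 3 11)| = |(0 9 3 11)(2 7)| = 4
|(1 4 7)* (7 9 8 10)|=|(1 4 9 8 10 7)|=6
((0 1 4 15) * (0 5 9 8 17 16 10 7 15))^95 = (0 4 1)(5 15 7 10 16 17 8 9)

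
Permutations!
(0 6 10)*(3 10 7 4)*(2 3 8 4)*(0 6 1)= [1, 0, 3, 10, 8, 5, 7, 2, 4, 9, 6]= (0 1)(2 3 10 6 7)(4 8)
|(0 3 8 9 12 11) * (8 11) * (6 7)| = 6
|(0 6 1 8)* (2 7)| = |(0 6 1 8)(2 7)| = 4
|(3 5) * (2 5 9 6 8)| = |(2 5 3 9 6 8)| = 6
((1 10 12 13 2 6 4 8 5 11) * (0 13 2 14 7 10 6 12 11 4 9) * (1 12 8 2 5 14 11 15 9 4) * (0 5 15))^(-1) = (0 10 7 14 8 2 4 6 1 5 9 15 12 11 13)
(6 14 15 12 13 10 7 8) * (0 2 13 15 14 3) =[2, 1, 13, 0, 4, 5, 3, 8, 6, 9, 7, 11, 15, 10, 14, 12] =(0 2 13 10 7 8 6 3)(12 15)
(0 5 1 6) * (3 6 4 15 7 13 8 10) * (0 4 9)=[5, 9, 2, 6, 15, 1, 4, 13, 10, 0, 3, 11, 12, 8, 14, 7]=(0 5 1 9)(3 6 4 15 7 13 8 10)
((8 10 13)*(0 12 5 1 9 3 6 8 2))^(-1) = (0 2 13 10 8 6 3 9 1 5 12)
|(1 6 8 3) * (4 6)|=5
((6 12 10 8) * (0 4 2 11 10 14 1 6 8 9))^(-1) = (0 9 10 11 2 4)(1 14 12 6) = ((0 4 2 11 10 9)(1 6 12 14))^(-1)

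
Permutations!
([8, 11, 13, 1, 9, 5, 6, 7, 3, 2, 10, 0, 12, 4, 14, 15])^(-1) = [11, 3, 9, 8, 13, 5, 6, 7, 0, 4, 10, 1, 12, 2, 14, 15]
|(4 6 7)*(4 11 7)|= |(4 6)(7 11)|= 2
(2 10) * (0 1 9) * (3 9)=(0 1 3 9)(2 10)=[1, 3, 10, 9, 4, 5, 6, 7, 8, 0, 2]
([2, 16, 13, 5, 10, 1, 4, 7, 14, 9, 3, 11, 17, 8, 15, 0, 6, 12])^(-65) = [2, 3, 13, 4, 16, 10, 1, 7, 14, 9, 6, 11, 17, 8, 15, 0, 5, 12]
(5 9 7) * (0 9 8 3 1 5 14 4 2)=(0 9 7 14 4 2)(1 5 8 3)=[9, 5, 0, 1, 2, 8, 6, 14, 3, 7, 10, 11, 12, 13, 4]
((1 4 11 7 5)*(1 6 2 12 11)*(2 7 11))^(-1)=((1 4)(2 12)(5 6 7))^(-1)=(1 4)(2 12)(5 7 6)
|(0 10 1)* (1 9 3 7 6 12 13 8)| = 10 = |(0 10 9 3 7 6 12 13 8 1)|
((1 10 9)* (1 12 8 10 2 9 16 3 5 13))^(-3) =(1 3 8 2 5 10 9 13 16 12)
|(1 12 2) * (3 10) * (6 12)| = |(1 6 12 2)(3 10)| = 4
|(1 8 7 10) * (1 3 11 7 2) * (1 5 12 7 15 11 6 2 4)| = |(1 8 4)(2 5 12 7 10 3 6)(11 15)| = 42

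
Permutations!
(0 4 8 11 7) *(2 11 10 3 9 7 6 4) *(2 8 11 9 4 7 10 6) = (0 8 6 7)(2 9 10 3 4 11) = [8, 1, 9, 4, 11, 5, 7, 0, 6, 10, 3, 2]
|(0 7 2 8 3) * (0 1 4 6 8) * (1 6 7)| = 15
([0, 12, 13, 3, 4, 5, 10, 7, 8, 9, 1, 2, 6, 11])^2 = [0, 6, 11, 3, 4, 5, 1, 7, 8, 9, 12, 13, 10, 2]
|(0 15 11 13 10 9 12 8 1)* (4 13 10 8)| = 10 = |(0 15 11 10 9 12 4 13 8 1)|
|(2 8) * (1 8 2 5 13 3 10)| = |(1 8 5 13 3 10)| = 6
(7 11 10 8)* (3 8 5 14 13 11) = (3 8 7)(5 14 13 11 10) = [0, 1, 2, 8, 4, 14, 6, 3, 7, 9, 5, 10, 12, 11, 13]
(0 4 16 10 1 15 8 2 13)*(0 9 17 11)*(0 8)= (0 4 16 10 1 15)(2 13 9 17 11 8)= [4, 15, 13, 3, 16, 5, 6, 7, 2, 17, 1, 8, 12, 9, 14, 0, 10, 11]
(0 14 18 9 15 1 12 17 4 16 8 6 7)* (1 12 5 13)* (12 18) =(0 14 12 17 4 16 8 6 7)(1 5 13)(9 15 18) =[14, 5, 2, 3, 16, 13, 7, 0, 6, 15, 10, 11, 17, 1, 12, 18, 8, 4, 9]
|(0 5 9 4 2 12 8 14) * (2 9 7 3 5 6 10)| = 42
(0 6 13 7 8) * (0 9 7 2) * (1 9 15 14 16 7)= (0 6 13 2)(1 9)(7 8 15 14 16)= [6, 9, 0, 3, 4, 5, 13, 8, 15, 1, 10, 11, 12, 2, 16, 14, 7]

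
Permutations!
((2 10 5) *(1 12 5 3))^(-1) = (1 3 10 2 5 12)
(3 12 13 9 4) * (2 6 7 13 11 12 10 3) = (2 6 7 13 9 4)(3 10)(11 12) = [0, 1, 6, 10, 2, 5, 7, 13, 8, 4, 3, 12, 11, 9]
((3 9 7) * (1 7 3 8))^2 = (9)(1 8 7) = ((1 7 8)(3 9))^2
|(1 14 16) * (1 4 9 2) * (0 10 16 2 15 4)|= |(0 10 16)(1 14 2)(4 9 15)|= 3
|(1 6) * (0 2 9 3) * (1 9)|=|(0 2 1 6 9 3)|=6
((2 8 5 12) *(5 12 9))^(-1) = ((2 8 12)(5 9))^(-1) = (2 12 8)(5 9)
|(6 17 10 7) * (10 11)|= |(6 17 11 10 7)|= 5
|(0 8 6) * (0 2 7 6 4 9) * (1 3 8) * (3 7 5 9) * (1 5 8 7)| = 6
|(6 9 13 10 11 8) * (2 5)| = 6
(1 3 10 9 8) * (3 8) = (1 8)(3 10 9) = [0, 8, 2, 10, 4, 5, 6, 7, 1, 3, 9]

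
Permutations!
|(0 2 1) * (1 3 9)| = 5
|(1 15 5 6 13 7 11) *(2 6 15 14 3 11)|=|(1 14 3 11)(2 6 13 7)(5 15)|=4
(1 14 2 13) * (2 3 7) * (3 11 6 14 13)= (1 13)(2 3 7)(6 14 11)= [0, 13, 3, 7, 4, 5, 14, 2, 8, 9, 10, 6, 12, 1, 11]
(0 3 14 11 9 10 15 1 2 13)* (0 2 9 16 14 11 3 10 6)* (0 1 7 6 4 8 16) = (0 10 15 7 6 1 9 4 8 16 14 3 11)(2 13) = [10, 9, 13, 11, 8, 5, 1, 6, 16, 4, 15, 0, 12, 2, 3, 7, 14]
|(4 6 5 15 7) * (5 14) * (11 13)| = |(4 6 14 5 15 7)(11 13)| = 6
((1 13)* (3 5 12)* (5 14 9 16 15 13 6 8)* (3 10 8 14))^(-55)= ((1 6 14 9 16 15 13)(5 12 10 8))^(-55)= (1 6 14 9 16 15 13)(5 12 10 8)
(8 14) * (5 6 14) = (5 6 14 8) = [0, 1, 2, 3, 4, 6, 14, 7, 5, 9, 10, 11, 12, 13, 8]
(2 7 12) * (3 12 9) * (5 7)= [0, 1, 5, 12, 4, 7, 6, 9, 8, 3, 10, 11, 2]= (2 5 7 9 3 12)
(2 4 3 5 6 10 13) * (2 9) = (2 4 3 5 6 10 13 9) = [0, 1, 4, 5, 3, 6, 10, 7, 8, 2, 13, 11, 12, 9]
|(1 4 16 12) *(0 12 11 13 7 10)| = |(0 12 1 4 16 11 13 7 10)| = 9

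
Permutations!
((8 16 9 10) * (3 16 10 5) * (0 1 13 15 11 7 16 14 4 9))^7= (16)(3 4 5 14 9)(8 10)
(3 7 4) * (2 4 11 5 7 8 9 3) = (2 4)(3 8 9)(5 7 11) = [0, 1, 4, 8, 2, 7, 6, 11, 9, 3, 10, 5]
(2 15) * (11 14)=[0, 1, 15, 3, 4, 5, 6, 7, 8, 9, 10, 14, 12, 13, 11, 2]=(2 15)(11 14)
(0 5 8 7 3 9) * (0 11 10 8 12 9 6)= (0 5 12 9 11 10 8 7 3 6)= [5, 1, 2, 6, 4, 12, 0, 3, 7, 11, 8, 10, 9]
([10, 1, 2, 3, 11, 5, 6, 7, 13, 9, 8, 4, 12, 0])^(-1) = (0 13 8 10)(4 11)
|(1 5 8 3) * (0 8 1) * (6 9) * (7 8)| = |(0 7 8 3)(1 5)(6 9)| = 4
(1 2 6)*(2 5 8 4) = (1 5 8 4 2 6) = [0, 5, 6, 3, 2, 8, 1, 7, 4]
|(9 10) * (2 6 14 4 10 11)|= |(2 6 14 4 10 9 11)|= 7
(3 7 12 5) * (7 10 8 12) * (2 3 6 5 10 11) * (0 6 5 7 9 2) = (0 6 7 9 2 3 11)(8 12 10) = [6, 1, 3, 11, 4, 5, 7, 9, 12, 2, 8, 0, 10]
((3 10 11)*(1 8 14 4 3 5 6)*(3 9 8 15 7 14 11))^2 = ((1 15 7 14 4 9 8 11 5 6)(3 10))^2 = (1 7 4 8 5)(6 15 14 9 11)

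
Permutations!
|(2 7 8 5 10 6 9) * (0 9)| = 8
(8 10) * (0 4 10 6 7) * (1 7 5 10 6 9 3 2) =(0 4 6 5 10 8 9 3 2 1 7) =[4, 7, 1, 2, 6, 10, 5, 0, 9, 3, 8]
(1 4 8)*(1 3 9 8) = (1 4)(3 9 8) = [0, 4, 2, 9, 1, 5, 6, 7, 3, 8]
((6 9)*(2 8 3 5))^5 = (2 8 3 5)(6 9)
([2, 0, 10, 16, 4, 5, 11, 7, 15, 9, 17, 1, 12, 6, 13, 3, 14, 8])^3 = [17, 10, 8, 13, 4, 5, 0, 7, 16, 9, 15, 2, 12, 1, 11, 14, 6, 3]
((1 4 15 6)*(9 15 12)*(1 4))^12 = ((4 12 9 15 6))^12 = (4 9 6 12 15)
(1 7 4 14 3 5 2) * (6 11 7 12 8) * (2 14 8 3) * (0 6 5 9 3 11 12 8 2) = [6, 8, 1, 9, 2, 14, 12, 4, 5, 3, 10, 7, 11, 13, 0] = (0 6 12 11 7 4 2 1 8 5 14)(3 9)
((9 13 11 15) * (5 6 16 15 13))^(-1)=(5 9 15 16 6)(11 13)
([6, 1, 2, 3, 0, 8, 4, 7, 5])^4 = (8)(0 6 4)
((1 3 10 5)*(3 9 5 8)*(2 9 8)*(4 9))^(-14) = (1 3 2 9)(4 5 8 10)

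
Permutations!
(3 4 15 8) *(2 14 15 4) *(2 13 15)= (2 14)(3 13 15 8)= [0, 1, 14, 13, 4, 5, 6, 7, 3, 9, 10, 11, 12, 15, 2, 8]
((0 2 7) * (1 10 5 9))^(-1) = (0 7 2)(1 9 5 10)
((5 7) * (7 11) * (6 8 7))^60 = ((5 11 6 8 7))^60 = (11)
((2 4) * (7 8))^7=(2 4)(7 8)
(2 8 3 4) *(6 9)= (2 8 3 4)(6 9)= [0, 1, 8, 4, 2, 5, 9, 7, 3, 6]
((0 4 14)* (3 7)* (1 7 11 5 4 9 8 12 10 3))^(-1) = (0 14 4 5 11 3 10 12 8 9)(1 7)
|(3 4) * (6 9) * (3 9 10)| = 5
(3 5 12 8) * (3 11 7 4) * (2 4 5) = (2 4 3)(5 12 8 11 7) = [0, 1, 4, 2, 3, 12, 6, 5, 11, 9, 10, 7, 8]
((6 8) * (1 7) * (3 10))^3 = ((1 7)(3 10)(6 8))^3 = (1 7)(3 10)(6 8)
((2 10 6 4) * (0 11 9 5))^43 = ((0 11 9 5)(2 10 6 4))^43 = (0 5 9 11)(2 4 6 10)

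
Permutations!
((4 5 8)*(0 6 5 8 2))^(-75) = (0 6 5 2)(4 8)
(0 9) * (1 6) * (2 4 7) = (0 9)(1 6)(2 4 7) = [9, 6, 4, 3, 7, 5, 1, 2, 8, 0]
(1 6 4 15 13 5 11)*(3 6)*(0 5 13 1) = (0 5 11)(1 3 6 4 15) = [5, 3, 2, 6, 15, 11, 4, 7, 8, 9, 10, 0, 12, 13, 14, 1]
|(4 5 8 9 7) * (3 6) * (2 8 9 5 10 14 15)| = 18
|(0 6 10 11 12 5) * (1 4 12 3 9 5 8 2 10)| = 12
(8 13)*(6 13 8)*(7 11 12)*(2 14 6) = (2 14 6 13)(7 11 12) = [0, 1, 14, 3, 4, 5, 13, 11, 8, 9, 10, 12, 7, 2, 6]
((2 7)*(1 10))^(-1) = ((1 10)(2 7))^(-1) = (1 10)(2 7)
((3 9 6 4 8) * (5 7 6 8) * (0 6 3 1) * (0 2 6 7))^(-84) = ((0 7 3 9 8 1 2 6 4 5))^(-84) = (0 2 3 4 8)(1 7 6 9 5)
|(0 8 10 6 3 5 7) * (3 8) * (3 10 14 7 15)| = |(0 10 6 8 14 7)(3 5 15)| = 6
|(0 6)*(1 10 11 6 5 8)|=7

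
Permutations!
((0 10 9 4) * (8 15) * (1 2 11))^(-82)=(15)(0 9)(1 11 2)(4 10)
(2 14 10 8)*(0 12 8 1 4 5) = [12, 4, 14, 3, 5, 0, 6, 7, 2, 9, 1, 11, 8, 13, 10] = (0 12 8 2 14 10 1 4 5)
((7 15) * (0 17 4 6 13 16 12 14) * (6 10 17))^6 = (17)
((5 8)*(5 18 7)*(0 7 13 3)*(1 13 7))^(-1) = (0 3 13 1)(5 7 18 8)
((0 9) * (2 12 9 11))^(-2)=(0 12 11 9 2)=((0 11 2 12 9))^(-2)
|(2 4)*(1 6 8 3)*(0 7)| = |(0 7)(1 6 8 3)(2 4)| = 4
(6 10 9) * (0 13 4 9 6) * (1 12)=(0 13 4 9)(1 12)(6 10)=[13, 12, 2, 3, 9, 5, 10, 7, 8, 0, 6, 11, 1, 4]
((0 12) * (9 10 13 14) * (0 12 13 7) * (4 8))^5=(0 7 10 9 14 13)(4 8)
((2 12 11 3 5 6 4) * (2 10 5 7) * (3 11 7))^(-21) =(12)(4 6 5 10)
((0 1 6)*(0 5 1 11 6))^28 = (0 5 11 1 6) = ((0 11 6 5 1))^28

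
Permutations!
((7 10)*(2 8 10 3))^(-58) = (2 10 3 8 7)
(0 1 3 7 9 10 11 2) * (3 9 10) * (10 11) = (0 1 9 3 7 11 2) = [1, 9, 0, 7, 4, 5, 6, 11, 8, 3, 10, 2]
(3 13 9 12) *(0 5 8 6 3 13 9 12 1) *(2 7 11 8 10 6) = (0 5 10 6 3 9 1)(2 7 11 8)(12 13) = [5, 0, 7, 9, 4, 10, 3, 11, 2, 1, 6, 8, 13, 12]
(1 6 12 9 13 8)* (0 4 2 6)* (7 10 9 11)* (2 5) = (0 4 5 2 6 12 11 7 10 9 13 8 1) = [4, 0, 6, 3, 5, 2, 12, 10, 1, 13, 9, 7, 11, 8]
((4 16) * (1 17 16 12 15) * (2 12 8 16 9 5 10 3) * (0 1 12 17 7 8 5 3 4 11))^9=((0 1 7 8 16 11)(2 17 9 3)(4 5 10)(12 15))^9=(0 8)(1 16)(2 17 9 3)(7 11)(12 15)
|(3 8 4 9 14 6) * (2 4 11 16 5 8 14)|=12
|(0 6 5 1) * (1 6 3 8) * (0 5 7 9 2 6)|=|(0 3 8 1 5)(2 6 7 9)|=20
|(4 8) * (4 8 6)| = |(8)(4 6)| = 2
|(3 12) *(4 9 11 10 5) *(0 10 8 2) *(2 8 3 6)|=|(0 10 5 4 9 11 3 12 6 2)|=10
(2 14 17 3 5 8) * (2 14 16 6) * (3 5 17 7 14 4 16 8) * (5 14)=(2 8 4 16 6)(3 17 14 7 5)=[0, 1, 8, 17, 16, 3, 2, 5, 4, 9, 10, 11, 12, 13, 7, 15, 6, 14]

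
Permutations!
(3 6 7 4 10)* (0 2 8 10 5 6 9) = [2, 1, 8, 9, 5, 6, 7, 4, 10, 0, 3] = (0 2 8 10 3 9)(4 5 6 7)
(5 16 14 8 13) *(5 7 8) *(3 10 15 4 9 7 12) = (3 10 15 4 9 7 8 13 12)(5 16 14) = [0, 1, 2, 10, 9, 16, 6, 8, 13, 7, 15, 11, 3, 12, 5, 4, 14]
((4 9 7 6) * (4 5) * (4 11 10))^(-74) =(4 6 10 7 11 9 5)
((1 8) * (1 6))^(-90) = ((1 8 6))^(-90) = (8)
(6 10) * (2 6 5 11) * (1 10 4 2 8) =[0, 10, 6, 3, 2, 11, 4, 7, 1, 9, 5, 8] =(1 10 5 11 8)(2 6 4)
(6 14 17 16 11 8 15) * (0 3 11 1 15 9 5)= (0 3 11 8 9 5)(1 15 6 14 17 16)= [3, 15, 2, 11, 4, 0, 14, 7, 9, 5, 10, 8, 12, 13, 17, 6, 1, 16]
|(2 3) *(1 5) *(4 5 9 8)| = 10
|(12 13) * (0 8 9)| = |(0 8 9)(12 13)| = 6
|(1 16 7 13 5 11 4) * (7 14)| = |(1 16 14 7 13 5 11 4)| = 8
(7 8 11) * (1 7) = (1 7 8 11) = [0, 7, 2, 3, 4, 5, 6, 8, 11, 9, 10, 1]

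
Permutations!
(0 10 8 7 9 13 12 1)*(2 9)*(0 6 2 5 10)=[0, 6, 9, 3, 4, 10, 2, 5, 7, 13, 8, 11, 1, 12]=(1 6 2 9 13 12)(5 10 8 7)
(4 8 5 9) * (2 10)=(2 10)(4 8 5 9)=[0, 1, 10, 3, 8, 9, 6, 7, 5, 4, 2]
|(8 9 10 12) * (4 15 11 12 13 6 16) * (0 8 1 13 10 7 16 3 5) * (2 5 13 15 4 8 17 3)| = 28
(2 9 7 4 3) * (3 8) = (2 9 7 4 8 3) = [0, 1, 9, 2, 8, 5, 6, 4, 3, 7]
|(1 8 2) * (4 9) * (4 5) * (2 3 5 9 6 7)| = |(9)(1 8 3 5 4 6 7 2)| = 8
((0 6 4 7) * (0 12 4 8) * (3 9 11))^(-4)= ((0 6 8)(3 9 11)(4 7 12))^(-4)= (0 8 6)(3 11 9)(4 12 7)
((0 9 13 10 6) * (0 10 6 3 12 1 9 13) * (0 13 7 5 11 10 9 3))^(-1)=((0 7 5 11 10)(1 3 12)(6 9 13))^(-1)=(0 10 11 5 7)(1 12 3)(6 13 9)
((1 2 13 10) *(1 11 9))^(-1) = ((1 2 13 10 11 9))^(-1) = (1 9 11 10 13 2)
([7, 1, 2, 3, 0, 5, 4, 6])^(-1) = [4, 1, 2, 3, 6, 5, 7, 0]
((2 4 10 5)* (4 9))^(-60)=((2 9 4 10 5))^(-60)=(10)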